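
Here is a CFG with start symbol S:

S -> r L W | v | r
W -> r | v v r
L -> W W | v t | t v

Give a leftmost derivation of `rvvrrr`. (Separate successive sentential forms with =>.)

S => rLW   [S -> r L W]
rLW => rWWW   [L -> W W]
rWWW => rvvrWW   [W -> v v r]
rvvrWW => rvvrrW   [W -> r]
rvvrrW => rvvrrr   [W -> r]

S=>rLW=>rWWW=>rvvrWW=>rvvrrW=>rvvrrr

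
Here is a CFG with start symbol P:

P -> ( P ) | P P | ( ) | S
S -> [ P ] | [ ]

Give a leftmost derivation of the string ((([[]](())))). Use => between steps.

P=>(P)=>((P))=>(((P)))=>(((PP)))=>(((SP)))=>((([P]P)))=>((([S]P)))=>((([[]]P)))=>((([[]](P))))=>((([[]](()))))

P => (P)   [P -> ( P )]
(P) => ((P))   [P -> ( P )]
((P)) => (((P)))   [P -> ( P )]
(((P))) => (((PP)))   [P -> P P]
(((PP))) => (((SP)))   [P -> S]
(((SP))) => ((([P]P)))   [S -> [ P ]]
((([P]P))) => ((([S]P)))   [P -> S]
((([S]P))) => ((([[]]P)))   [S -> [ ]]
((([[]]P))) => ((([[]](P))))   [P -> ( P )]
((([[]](P)))) => ((([[]](()))))   [P -> ( )]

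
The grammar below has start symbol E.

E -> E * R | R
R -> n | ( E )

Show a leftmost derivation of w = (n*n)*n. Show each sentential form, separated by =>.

E => E*R => R*R => (E)*R => (E*R)*R => (R*R)*R => (n*R)*R => (n*n)*R => (n*n)*n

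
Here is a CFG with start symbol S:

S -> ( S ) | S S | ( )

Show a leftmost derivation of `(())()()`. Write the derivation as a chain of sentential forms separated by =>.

S => SS   [S -> S S]
SS => SSS   [S -> S S]
SSS => (S)SS   [S -> ( S )]
(S)SS => (())SS   [S -> ( )]
(())SS => (())()S   [S -> ( )]
(())()S => (())()()   [S -> ( )]

S => SS => SSS => (S)SS => (())SS => (())()S => (())()()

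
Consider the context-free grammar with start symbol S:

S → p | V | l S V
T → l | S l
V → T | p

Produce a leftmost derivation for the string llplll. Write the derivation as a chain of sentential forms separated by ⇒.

S⇒lSV⇒lVV⇒lTV⇒lSlV⇒llSVlV⇒llpVlV⇒llpTlV⇒llpllV⇒llpllT⇒llplll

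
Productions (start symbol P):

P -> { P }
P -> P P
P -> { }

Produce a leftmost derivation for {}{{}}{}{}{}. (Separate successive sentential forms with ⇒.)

P ⇒ PP ⇒ PPP ⇒ PPPP ⇒ PPPPP ⇒ {}PPPP ⇒ {}{P}PPP ⇒ {}{{}}PPP ⇒ {}{{}}{}PP ⇒ {}{{}}{}{}P ⇒ {}{{}}{}{}{}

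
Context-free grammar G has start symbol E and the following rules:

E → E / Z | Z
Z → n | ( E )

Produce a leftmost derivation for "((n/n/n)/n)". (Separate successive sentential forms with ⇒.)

E ⇒ Z   [E → Z]
Z ⇒ (E)   [Z → ( E )]
(E) ⇒ (E/Z)   [E → E / Z]
(E/Z) ⇒ (Z/Z)   [E → Z]
(Z/Z) ⇒ ((E)/Z)   [Z → ( E )]
((E)/Z) ⇒ ((E/Z)/Z)   [E → E / Z]
((E/Z)/Z) ⇒ ((E/Z/Z)/Z)   [E → E / Z]
((E/Z/Z)/Z) ⇒ ((Z/Z/Z)/Z)   [E → Z]
((Z/Z/Z)/Z) ⇒ ((n/Z/Z)/Z)   [Z → n]
((n/Z/Z)/Z) ⇒ ((n/n/Z)/Z)   [Z → n]
((n/n/Z)/Z) ⇒ ((n/n/n)/Z)   [Z → n]
((n/n/n)/Z) ⇒ ((n/n/n)/n)   [Z → n]

E⇒Z⇒(E)⇒(E/Z)⇒(Z/Z)⇒((E)/Z)⇒((E/Z)/Z)⇒((E/Z/Z)/Z)⇒((Z/Z/Z)/Z)⇒((n/Z/Z)/Z)⇒((n/n/Z)/Z)⇒((n/n/n)/Z)⇒((n/n/n)/n)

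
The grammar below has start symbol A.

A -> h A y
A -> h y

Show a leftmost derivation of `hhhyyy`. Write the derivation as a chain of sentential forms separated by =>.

A=>hAy=>hhAyy=>hhhyyy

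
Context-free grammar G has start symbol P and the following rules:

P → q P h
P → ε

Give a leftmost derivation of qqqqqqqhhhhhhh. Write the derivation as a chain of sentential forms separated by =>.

P => qPh   [P → q P h]
qPh => qqPhh   [P → q P h]
qqPhh => qqqPhhh   [P → q P h]
qqqPhhh => qqqqPhhhh   [P → q P h]
qqqqPhhhh => qqqqqPhhhhh   [P → q P h]
qqqqqPhhhhh => qqqqqqPhhhhhh   [P → q P h]
qqqqqqPhhhhhh => qqqqqqqPhhhhhhh   [P → q P h]
qqqqqqqPhhhhhhh => qqqqqqqhhhhhhh   [P → ε]

P=>qPh=>qqPhh=>qqqPhhh=>qqqqPhhhh=>qqqqqPhhhhh=>qqqqqqPhhhhhh=>qqqqqqqPhhhhhhh=>qqqqqqqhhhhhhh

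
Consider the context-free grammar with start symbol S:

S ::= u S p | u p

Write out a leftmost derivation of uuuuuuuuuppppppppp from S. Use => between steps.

S=>uSp=>uuSpp=>uuuSppp=>uuuuSpppp=>uuuuuSppppp=>uuuuuuSpppppp=>uuuuuuuSppppppp=>uuuuuuuuSpppppppp=>uuuuuuuuuppppppppp

S => uSp   [S ::= u S p]
uSp => uuSpp   [S ::= u S p]
uuSpp => uuuSppp   [S ::= u S p]
uuuSppp => uuuuSpppp   [S ::= u S p]
uuuuSpppp => uuuuuSppppp   [S ::= u S p]
uuuuuSppppp => uuuuuuSpppppp   [S ::= u S p]
uuuuuuSpppppp => uuuuuuuSppppppp   [S ::= u S p]
uuuuuuuSppppppp => uuuuuuuuSpppppppp   [S ::= u S p]
uuuuuuuuSpppppppp => uuuuuuuuuppppppppp   [S ::= u p]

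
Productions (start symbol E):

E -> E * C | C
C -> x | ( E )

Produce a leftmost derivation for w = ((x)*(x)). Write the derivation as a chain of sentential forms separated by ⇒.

E ⇒ C ⇒ (E) ⇒ (E*C) ⇒ (C*C) ⇒ ((E)*C) ⇒ ((C)*C) ⇒ ((x)*C) ⇒ ((x)*(E)) ⇒ ((x)*(C)) ⇒ ((x)*(x))

E ⇒ C   [E -> C]
C ⇒ (E)   [C -> ( E )]
(E) ⇒ (E*C)   [E -> E * C]
(E*C) ⇒ (C*C)   [E -> C]
(C*C) ⇒ ((E)*C)   [C -> ( E )]
((E)*C) ⇒ ((C)*C)   [E -> C]
((C)*C) ⇒ ((x)*C)   [C -> x]
((x)*C) ⇒ ((x)*(E))   [C -> ( E )]
((x)*(E)) ⇒ ((x)*(C))   [E -> C]
((x)*(C)) ⇒ ((x)*(x))   [C -> x]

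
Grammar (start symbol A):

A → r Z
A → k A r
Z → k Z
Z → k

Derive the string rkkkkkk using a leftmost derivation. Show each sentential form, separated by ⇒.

A ⇒ rZ   [A → r Z]
rZ ⇒ rkZ   [Z → k Z]
rkZ ⇒ rkkZ   [Z → k Z]
rkkZ ⇒ rkkkZ   [Z → k Z]
rkkkZ ⇒ rkkkkZ   [Z → k Z]
rkkkkZ ⇒ rkkkkkZ   [Z → k Z]
rkkkkkZ ⇒ rkkkkkk   [Z → k]

A ⇒ rZ ⇒ rkZ ⇒ rkkZ ⇒ rkkkZ ⇒ rkkkkZ ⇒ rkkkkkZ ⇒ rkkkkkk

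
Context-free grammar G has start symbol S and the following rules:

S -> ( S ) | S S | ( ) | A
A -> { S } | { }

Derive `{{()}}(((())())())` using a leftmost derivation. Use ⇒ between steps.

S ⇒ SS   [S -> S S]
SS ⇒ AS   [S -> A]
AS ⇒ {S}S   [A -> { S }]
{S}S ⇒ {A}S   [S -> A]
{A}S ⇒ {{S}}S   [A -> { S }]
{{S}}S ⇒ {{()}}S   [S -> ( )]
{{()}}S ⇒ {{()}}(S)   [S -> ( S )]
{{()}}(S) ⇒ {{()}}(SS)   [S -> S S]
{{()}}(SS) ⇒ {{()}}((S)S)   [S -> ( S )]
{{()}}((S)S) ⇒ {{()}}((SS)S)   [S -> S S]
{{()}}((SS)S) ⇒ {{()}}(((S)S)S)   [S -> ( S )]
{{()}}(((S)S)S) ⇒ {{()}}(((())S)S)   [S -> ( )]
{{()}}(((())S)S) ⇒ {{()}}(((())())S)   [S -> ( )]
{{()}}(((())())S) ⇒ {{()}}(((())())())   [S -> ( )]

S⇒SS⇒AS⇒{S}S⇒{A}S⇒{{S}}S⇒{{()}}S⇒{{()}}(S)⇒{{()}}(SS)⇒{{()}}((S)S)⇒{{()}}((SS)S)⇒{{()}}(((S)S)S)⇒{{()}}(((())S)S)⇒{{()}}(((())())S)⇒{{()}}(((())())())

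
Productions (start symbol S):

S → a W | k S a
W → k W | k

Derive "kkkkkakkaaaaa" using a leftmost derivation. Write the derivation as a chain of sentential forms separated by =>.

S => kSa   [S → k S a]
kSa => kkSaa   [S → k S a]
kkSaa => kkkSaaa   [S → k S a]
kkkSaaa => kkkkSaaaa   [S → k S a]
kkkkSaaaa => kkkkkSaaaaa   [S → k S a]
kkkkkSaaaaa => kkkkkaWaaaaa   [S → a W]
kkkkkaWaaaaa => kkkkkakWaaaaa   [W → k W]
kkkkkakWaaaaa => kkkkkakkaaaaa   [W → k]

S => kSa => kkSaa => kkkSaaa => kkkkSaaaa => kkkkkSaaaaa => kkkkkaWaaaaa => kkkkkakWaaaaa => kkkkkakkaaaaa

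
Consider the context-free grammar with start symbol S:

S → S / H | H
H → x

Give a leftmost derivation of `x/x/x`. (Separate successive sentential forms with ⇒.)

S⇒S/H⇒S/H/H⇒H/H/H⇒x/H/H⇒x/x/H⇒x/x/x

S ⇒ S/H   [S → S / H]
S/H ⇒ S/H/H   [S → S / H]
S/H/H ⇒ H/H/H   [S → H]
H/H/H ⇒ x/H/H   [H → x]
x/H/H ⇒ x/x/H   [H → x]
x/x/H ⇒ x/x/x   [H → x]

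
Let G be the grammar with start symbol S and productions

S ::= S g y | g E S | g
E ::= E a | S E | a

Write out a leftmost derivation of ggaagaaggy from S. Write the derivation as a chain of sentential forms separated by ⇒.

S ⇒ Sgy ⇒ gESgy ⇒ gEaSgy ⇒ gSEaSgy ⇒ ggESEaSgy ⇒ ggEaSEaSgy ⇒ ggaaSEaSgy ⇒ ggaagEaSgy ⇒ ggaagaaSgy ⇒ ggaagaaggy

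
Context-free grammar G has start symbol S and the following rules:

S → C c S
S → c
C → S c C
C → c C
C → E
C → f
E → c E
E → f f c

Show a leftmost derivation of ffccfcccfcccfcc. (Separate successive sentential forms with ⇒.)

S ⇒ CcS   [S → C c S]
CcS ⇒ EcS   [C → E]
EcS ⇒ ffccS   [E → f f c]
ffccS ⇒ ffccCcS   [S → C c S]
ffccCcS ⇒ ffccScCcS   [C → S c C]
ffccScCcS ⇒ ffccCcScCcS   [S → C c S]
ffccCcScCcS ⇒ ffccScCcScCcS   [C → S c C]
ffccScCcScCcS ⇒ ffccCcScCcScCcS   [S → C c S]
ffccCcScCcScCcS ⇒ ffccfcScCcScCcS   [C → f]
ffccfcScCcScCcS ⇒ ffccfcccCcScCcS   [S → c]
ffccfcccCcScCcS ⇒ ffccfcccfcScCcS   [C → f]
ffccfcccfcScCcS ⇒ ffccfcccfcccCcS   [S → c]
ffccfcccfcccCcS ⇒ ffccfcccfcccfcS   [C → f]
ffccfcccfcccfcS ⇒ ffccfcccfcccfcc   [S → c]

S ⇒ CcS ⇒ EcS ⇒ ffccS ⇒ ffccCcS ⇒ ffccScCcS ⇒ ffccCcScCcS ⇒ ffccScCcScCcS ⇒ ffccCcScCcScCcS ⇒ ffccfcScCcScCcS ⇒ ffccfcccCcScCcS ⇒ ffccfcccfcScCcS ⇒ ffccfcccfcccCcS ⇒ ffccfcccfcccfcS ⇒ ffccfcccfcccfcc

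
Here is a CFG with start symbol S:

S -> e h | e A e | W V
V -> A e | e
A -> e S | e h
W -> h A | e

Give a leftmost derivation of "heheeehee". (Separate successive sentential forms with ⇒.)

S⇒WV⇒hAV⇒hehV⇒hehAe⇒heheSe⇒heheeAee⇒heheeehee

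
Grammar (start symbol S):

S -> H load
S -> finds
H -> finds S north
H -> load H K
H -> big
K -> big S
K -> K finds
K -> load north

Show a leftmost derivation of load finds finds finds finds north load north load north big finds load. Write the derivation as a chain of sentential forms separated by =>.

S => H load   [S -> H load]
H load => load H K load   [H -> load H K]
load H K load => load finds S north K load   [H -> finds S north]
load finds S north K load => load finds H load north K load   [S -> H load]
load finds H load north K load => load finds finds S north load north K load   [H -> finds S north]
load finds finds S north load north K load => load finds finds H load north load north K load   [S -> H load]
load finds finds H load north load north K load => load finds finds finds S north load north load north K load   [H -> finds S north]
load finds finds finds S north load north load north K load => load finds finds finds finds north load north load north K load   [S -> finds]
load finds finds finds finds north load north load north K load => load finds finds finds finds north load north load north big S load   [K -> big S]
load finds finds finds finds north load north load north big S load => load finds finds finds finds north load north load north big finds load   [S -> finds]

S => H load => load H K load => load finds S north K load => load finds H load north K load => load finds finds S north load north K load => load finds finds H load north load north K load => load finds finds finds S north load north load north K load => load finds finds finds finds north load north load north K load => load finds finds finds finds north load north load north big S load => load finds finds finds finds north load north load north big finds load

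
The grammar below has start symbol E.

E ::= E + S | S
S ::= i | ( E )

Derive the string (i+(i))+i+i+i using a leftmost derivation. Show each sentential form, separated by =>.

E => E+S   [E ::= E + S]
E+S => E+S+S   [E ::= E + S]
E+S+S => E+S+S+S   [E ::= E + S]
E+S+S+S => S+S+S+S   [E ::= S]
S+S+S+S => (E)+S+S+S   [S ::= ( E )]
(E)+S+S+S => (E+S)+S+S+S   [E ::= E + S]
(E+S)+S+S+S => (S+S)+S+S+S   [E ::= S]
(S+S)+S+S+S => (i+S)+S+S+S   [S ::= i]
(i+S)+S+S+S => (i+(E))+S+S+S   [S ::= ( E )]
(i+(E))+S+S+S => (i+(S))+S+S+S   [E ::= S]
(i+(S))+S+S+S => (i+(i))+S+S+S   [S ::= i]
(i+(i))+S+S+S => (i+(i))+i+S+S   [S ::= i]
(i+(i))+i+S+S => (i+(i))+i+i+S   [S ::= i]
(i+(i))+i+i+S => (i+(i))+i+i+i   [S ::= i]

E => E+S => E+S+S => E+S+S+S => S+S+S+S => (E)+S+S+S => (E+S)+S+S+S => (S+S)+S+S+S => (i+S)+S+S+S => (i+(E))+S+S+S => (i+(S))+S+S+S => (i+(i))+S+S+S => (i+(i))+i+S+S => (i+(i))+i+i+S => (i+(i))+i+i+i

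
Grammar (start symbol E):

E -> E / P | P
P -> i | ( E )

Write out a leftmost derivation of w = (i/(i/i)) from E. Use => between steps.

E=>P=>(E)=>(E/P)=>(P/P)=>(i/P)=>(i/(E))=>(i/(E/P))=>(i/(P/P))=>(i/(i/P))=>(i/(i/i))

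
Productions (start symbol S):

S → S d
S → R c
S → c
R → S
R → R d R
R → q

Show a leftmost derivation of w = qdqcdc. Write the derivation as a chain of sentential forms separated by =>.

S=>Rc=>Sc=>Sdc=>Rcdc=>RdRcdc=>qdRcdc=>qdqcdc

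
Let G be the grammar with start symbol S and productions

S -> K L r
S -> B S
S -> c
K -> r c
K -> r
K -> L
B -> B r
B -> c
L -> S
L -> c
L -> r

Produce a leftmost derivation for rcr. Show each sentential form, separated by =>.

S => KLr => LLr => rLr => rSr => rcr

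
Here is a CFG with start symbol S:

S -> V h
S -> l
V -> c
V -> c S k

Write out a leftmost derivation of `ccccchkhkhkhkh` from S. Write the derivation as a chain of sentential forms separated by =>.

S => Vh   [S -> V h]
Vh => cSkh   [V -> c S k]
cSkh => cVhkh   [S -> V h]
cVhkh => ccSkhkh   [V -> c S k]
ccSkhkh => ccVhkhkh   [S -> V h]
ccVhkhkh => cccSkhkhkh   [V -> c S k]
cccSkhkhkh => cccVhkhkhkh   [S -> V h]
cccVhkhkhkh => ccccSkhkhkhkh   [V -> c S k]
ccccSkhkhkhkh => ccccVhkhkhkhkh   [S -> V h]
ccccVhkhkhkhkh => ccccchkhkhkhkh   [V -> c]

S => Vh => cSkh => cVhkh => ccSkhkh => ccVhkhkh => cccSkhkhkh => cccVhkhkhkh => ccccSkhkhkhkh => ccccVhkhkhkhkh => ccccchkhkhkhkh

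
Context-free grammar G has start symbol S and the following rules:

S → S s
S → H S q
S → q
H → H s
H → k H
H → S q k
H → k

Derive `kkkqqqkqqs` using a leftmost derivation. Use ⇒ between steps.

S ⇒ Ss ⇒ HSqs ⇒ kHSqs ⇒ kkHSqs ⇒ kkSqkSqs ⇒ kkHSqqkSqs ⇒ kkkSqqkSqs ⇒ kkkqqqkSqs ⇒ kkkqqqkqqs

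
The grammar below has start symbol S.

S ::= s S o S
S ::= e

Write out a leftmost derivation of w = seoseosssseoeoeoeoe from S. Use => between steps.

S => sSoS   [S ::= s S o S]
sSoS => seoS   [S ::= e]
seoS => seosSoS   [S ::= s S o S]
seosSoS => seoseoS   [S ::= e]
seoseoS => seoseosSoS   [S ::= s S o S]
seoseosSoS => seoseossSoSoS   [S ::= s S o S]
seoseossSoSoS => seoseosssSoSoSoS   [S ::= s S o S]
seoseosssSoSoSoS => seoseossssSoSoSoSoS   [S ::= s S o S]
seoseossssSoSoSoSoS => seoseosssseoSoSoSoS   [S ::= e]
seoseosssseoSoSoSoS => seoseosssseoeoSoSoS   [S ::= e]
seoseosssseoeoSoSoS => seoseosssseoeoeoSoS   [S ::= e]
seoseosssseoeoeoSoS => seoseosssseoeoeoeoS   [S ::= e]
seoseosssseoeoeoeoS => seoseosssseoeoeoeoe   [S ::= e]

S=>sSoS=>seoS=>seosSoS=>seoseoS=>seoseosSoS=>seoseossSoSoS=>seoseosssSoSoSoS=>seoseossssSoSoSoSoS=>seoseosssseoSoSoSoS=>seoseosssseoeoSoSoS=>seoseosssseoeoeoSoS=>seoseosssseoeoeoeoS=>seoseosssseoeoeoeoe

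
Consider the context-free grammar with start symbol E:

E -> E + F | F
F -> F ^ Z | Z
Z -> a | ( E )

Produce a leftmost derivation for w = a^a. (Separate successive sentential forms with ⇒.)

E ⇒ F   [E -> F]
F ⇒ F^Z   [F -> F ^ Z]
F^Z ⇒ Z^Z   [F -> Z]
Z^Z ⇒ a^Z   [Z -> a]
a^Z ⇒ a^a   [Z -> a]

E ⇒ F ⇒ F^Z ⇒ Z^Z ⇒ a^Z ⇒ a^a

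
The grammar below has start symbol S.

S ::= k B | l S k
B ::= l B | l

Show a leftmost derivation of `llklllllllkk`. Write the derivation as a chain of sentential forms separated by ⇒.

S ⇒ lSk ⇒ llSkk ⇒ llkBkk ⇒ llklBkk ⇒ llkllBkk ⇒ llklllBkk ⇒ llkllllBkk ⇒ llklllllBkk ⇒ llkllllllBkk ⇒ llklllllllkk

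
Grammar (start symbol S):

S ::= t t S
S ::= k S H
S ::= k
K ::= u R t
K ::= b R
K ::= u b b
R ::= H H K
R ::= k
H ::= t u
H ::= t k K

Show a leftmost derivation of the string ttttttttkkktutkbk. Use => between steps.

S => ttS   [S ::= t t S]
ttS => ttttS   [S ::= t t S]
ttttS => ttttttS   [S ::= t t S]
ttttttS => ttttttttS   [S ::= t t S]
ttttttttS => ttttttttkSH   [S ::= k S H]
ttttttttkSH => ttttttttkkSHH   [S ::= k S H]
ttttttttkkSHH => ttttttttkkkHH   [S ::= k]
ttttttttkkkHH => ttttttttkkktuH   [H ::= t u]
ttttttttkkktuH => ttttttttkkktutkK   [H ::= t k K]
ttttttttkkktutkK => ttttttttkkktutkbR   [K ::= b R]
ttttttttkkktutkbR => ttttttttkkktutkbk   [R ::= k]

S => ttS => ttttS => ttttttS => ttttttttS => ttttttttkSH => ttttttttkkSHH => ttttttttkkkHH => ttttttttkkktuH => ttttttttkkktutkK => ttttttttkkktutkbR => ttttttttkkktutkbk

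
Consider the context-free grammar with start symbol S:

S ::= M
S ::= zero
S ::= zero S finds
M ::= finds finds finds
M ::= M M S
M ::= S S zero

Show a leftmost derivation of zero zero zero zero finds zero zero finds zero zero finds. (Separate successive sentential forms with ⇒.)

S ⇒ zero S finds ⇒ zero M finds ⇒ zero S S zero finds ⇒ zero zero S finds S zero finds ⇒ zero zero M finds S zero finds ⇒ zero zero S S zero finds S zero finds ⇒ zero zero zero S finds S zero finds S zero finds ⇒ zero zero zero zero finds S zero finds S zero finds ⇒ zero zero zero zero finds zero zero finds S zero finds ⇒ zero zero zero zero finds zero zero finds zero zero finds

S ⇒ zero S finds   [S ::= zero S finds]
zero S finds ⇒ zero M finds   [S ::= M]
zero M finds ⇒ zero S S zero finds   [M ::= S S zero]
zero S S zero finds ⇒ zero zero S finds S zero finds   [S ::= zero S finds]
zero zero S finds S zero finds ⇒ zero zero M finds S zero finds   [S ::= M]
zero zero M finds S zero finds ⇒ zero zero S S zero finds S zero finds   [M ::= S S zero]
zero zero S S zero finds S zero finds ⇒ zero zero zero S finds S zero finds S zero finds   [S ::= zero S finds]
zero zero zero S finds S zero finds S zero finds ⇒ zero zero zero zero finds S zero finds S zero finds   [S ::= zero]
zero zero zero zero finds S zero finds S zero finds ⇒ zero zero zero zero finds zero zero finds S zero finds   [S ::= zero]
zero zero zero zero finds zero zero finds S zero finds ⇒ zero zero zero zero finds zero zero finds zero zero finds   [S ::= zero]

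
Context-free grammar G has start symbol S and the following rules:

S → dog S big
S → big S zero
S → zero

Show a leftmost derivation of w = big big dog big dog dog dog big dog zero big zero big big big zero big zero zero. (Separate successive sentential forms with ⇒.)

S ⇒ big S zero ⇒ big big S zero zero ⇒ big big dog S big zero zero ⇒ big big dog big S zero big zero zero ⇒ big big dog big dog S big zero big zero zero ⇒ big big dog big dog dog S big big zero big zero zero ⇒ big big dog big dog dog dog S big big big zero big zero zero ⇒ big big dog big dog dog dog big S zero big big big zero big zero zero ⇒ big big dog big dog dog dog big dog S big zero big big big zero big zero zero ⇒ big big dog big dog dog dog big dog zero big zero big big big zero big zero zero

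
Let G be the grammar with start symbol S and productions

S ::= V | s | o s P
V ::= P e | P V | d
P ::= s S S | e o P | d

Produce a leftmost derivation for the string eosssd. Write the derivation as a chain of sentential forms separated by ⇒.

S ⇒ V   [S ::= V]
V ⇒ PV   [V ::= P V]
PV ⇒ eoPV   [P ::= e o P]
eoPV ⇒ eosSSV   [P ::= s S S]
eosSSV ⇒ eossSV   [S ::= s]
eossSV ⇒ eosssV   [S ::= s]
eosssV ⇒ eosssd   [V ::= d]

S⇒V⇒PV⇒eoPV⇒eosSSV⇒eossSV⇒eosssV⇒eosssd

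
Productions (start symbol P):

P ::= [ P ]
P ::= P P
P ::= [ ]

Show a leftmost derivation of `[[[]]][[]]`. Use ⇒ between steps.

P ⇒ PP   [P ::= P P]
PP ⇒ [P]P   [P ::= [ P ]]
[P]P ⇒ [[P]]P   [P ::= [ P ]]
[[P]]P ⇒ [[[]]]P   [P ::= [ ]]
[[[]]]P ⇒ [[[]]][P]   [P ::= [ P ]]
[[[]]][P] ⇒ [[[]]][[]]   [P ::= [ ]]

P ⇒ PP ⇒ [P]P ⇒ [[P]]P ⇒ [[[]]]P ⇒ [[[]]][P] ⇒ [[[]]][[]]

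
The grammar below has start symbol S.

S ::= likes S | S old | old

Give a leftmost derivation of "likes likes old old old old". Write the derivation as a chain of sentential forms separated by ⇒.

S ⇒ S old   [S ::= S old]
S old ⇒ S old old   [S ::= S old]
S old old ⇒ S old old old   [S ::= S old]
S old old old ⇒ likes S old old old   [S ::= likes S]
likes S old old old ⇒ likes likes S old old old   [S ::= likes S]
likes likes S old old old ⇒ likes likes old old old old   [S ::= old]

S ⇒ S old ⇒ S old old ⇒ S old old old ⇒ likes S old old old ⇒ likes likes S old old old ⇒ likes likes old old old old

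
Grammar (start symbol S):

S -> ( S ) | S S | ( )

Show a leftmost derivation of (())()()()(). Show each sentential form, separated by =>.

S => SS   [S -> S S]
SS => SSS   [S -> S S]
SSS => SSSS   [S -> S S]
SSSS => SSSSS   [S -> S S]
SSSSS => (S)SSSS   [S -> ( S )]
(S)SSSS => (())SSSS   [S -> ( )]
(())SSSS => (())()SSS   [S -> ( )]
(())()SSS => (())()()SS   [S -> ( )]
(())()()SS => (())()()()S   [S -> ( )]
(())()()()S => (())()()()()   [S -> ( )]

S=>SS=>SSS=>SSSS=>SSSSS=>(S)SSSS=>(())SSSS=>(())()SSS=>(())()()SS=>(())()()()S=>(())()()()()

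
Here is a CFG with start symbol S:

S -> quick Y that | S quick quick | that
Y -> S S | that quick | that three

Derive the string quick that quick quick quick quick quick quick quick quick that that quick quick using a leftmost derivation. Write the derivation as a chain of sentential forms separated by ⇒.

S ⇒ S quick quick ⇒ quick Y that quick quick ⇒ quick S S that quick quick ⇒ quick S quick quick S that quick quick ⇒ quick S quick quick quick quick S that quick quick ⇒ quick S quick quick quick quick quick quick S that quick quick ⇒ quick S quick quick quick quick quick quick quick quick S that quick quick ⇒ quick that quick quick quick quick quick quick quick quick S that quick quick ⇒ quick that quick quick quick quick quick quick quick quick that that quick quick

S ⇒ S quick quick   [S -> S quick quick]
S quick quick ⇒ quick Y that quick quick   [S -> quick Y that]
quick Y that quick quick ⇒ quick S S that quick quick   [Y -> S S]
quick S S that quick quick ⇒ quick S quick quick S that quick quick   [S -> S quick quick]
quick S quick quick S that quick quick ⇒ quick S quick quick quick quick S that quick quick   [S -> S quick quick]
quick S quick quick quick quick S that quick quick ⇒ quick S quick quick quick quick quick quick S that quick quick   [S -> S quick quick]
quick S quick quick quick quick quick quick S that quick quick ⇒ quick S quick quick quick quick quick quick quick quick S that quick quick   [S -> S quick quick]
quick S quick quick quick quick quick quick quick quick S that quick quick ⇒ quick that quick quick quick quick quick quick quick quick S that quick quick   [S -> that]
quick that quick quick quick quick quick quick quick quick S that quick quick ⇒ quick that quick quick quick quick quick quick quick quick that that quick quick   [S -> that]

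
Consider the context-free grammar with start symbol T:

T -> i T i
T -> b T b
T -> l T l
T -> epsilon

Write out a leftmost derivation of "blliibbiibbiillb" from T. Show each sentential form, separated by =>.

T => bTb => blTlb => bllTllb => blliTillb => blliiTiillb => blliibTbiillb => blliibbTbbiillb => blliibbiTibbiillb => blliibbiibbiillb

T => bTb   [T -> b T b]
bTb => blTlb   [T -> l T l]
blTlb => bllTllb   [T -> l T l]
bllTllb => blliTillb   [T -> i T i]
blliTillb => blliiTiillb   [T -> i T i]
blliiTiillb => blliibTbiillb   [T -> b T b]
blliibTbiillb => blliibbTbbiillb   [T -> b T b]
blliibbTbbiillb => blliibbiTibbiillb   [T -> i T i]
blliibbiTibbiillb => blliibbiibbiillb   [T -> epsilon]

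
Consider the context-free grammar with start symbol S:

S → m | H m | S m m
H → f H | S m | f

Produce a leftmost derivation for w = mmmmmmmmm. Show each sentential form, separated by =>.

S => Smm   [S → S m m]
Smm => Hmmm   [S → H m]
Hmmm => Smmmm   [H → S m]
Smmmm => Smmmmmm   [S → S m m]
Smmmmmm => Smmmmmmmm   [S → S m m]
Smmmmmmmm => mmmmmmmmm   [S → m]

S => Smm => Hmmm => Smmmm => Smmmmmm => Smmmmmmmm => mmmmmmmmm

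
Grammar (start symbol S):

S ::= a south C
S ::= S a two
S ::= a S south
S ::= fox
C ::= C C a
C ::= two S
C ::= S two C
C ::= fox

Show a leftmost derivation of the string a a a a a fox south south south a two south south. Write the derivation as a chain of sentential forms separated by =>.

S => a S south => a a S south south => a a S a two south south => a a a S south a two south south => a a a a S south south a two south south => a a a a a S south south south a two south south => a a a a a fox south south south a two south south

S => a S south   [S ::= a S south]
a S south => a a S south south   [S ::= a S south]
a a S south south => a a S a two south south   [S ::= S a two]
a a S a two south south => a a a S south a two south south   [S ::= a S south]
a a a S south a two south south => a a a a S south south a two south south   [S ::= a S south]
a a a a S south south a two south south => a a a a a S south south south a two south south   [S ::= a S south]
a a a a a S south south south a two south south => a a a a a fox south south south a two south south   [S ::= fox]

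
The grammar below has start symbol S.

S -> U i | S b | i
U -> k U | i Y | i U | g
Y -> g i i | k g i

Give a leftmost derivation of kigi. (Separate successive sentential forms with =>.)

S => Ui => kUi => kiUi => kigi

S => Ui   [S -> U i]
Ui => kUi   [U -> k U]
kUi => kiUi   [U -> i U]
kiUi => kigi   [U -> g]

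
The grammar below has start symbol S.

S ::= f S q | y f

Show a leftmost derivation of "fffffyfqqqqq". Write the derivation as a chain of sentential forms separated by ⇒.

S ⇒ fSq   [S ::= f S q]
fSq ⇒ ffSqq   [S ::= f S q]
ffSqq ⇒ fffSqqq   [S ::= f S q]
fffSqqq ⇒ ffffSqqqq   [S ::= f S q]
ffffSqqqq ⇒ fffffSqqqqq   [S ::= f S q]
fffffSqqqqq ⇒ fffffyfqqqqq   [S ::= y f]

S ⇒ fSq ⇒ ffSqq ⇒ fffSqqq ⇒ ffffSqqqq ⇒ fffffSqqqqq ⇒ fffffyfqqqqq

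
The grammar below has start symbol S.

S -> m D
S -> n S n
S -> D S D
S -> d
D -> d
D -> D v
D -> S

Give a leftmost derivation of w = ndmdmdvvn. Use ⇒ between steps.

S ⇒ nSn ⇒ nDSDn ⇒ ndSDn ⇒ ndmDDn ⇒ ndmdDn ⇒ ndmdSn ⇒ ndmdmDn ⇒ ndmdmDvn ⇒ ndmdmDvvn ⇒ ndmdmSvvn ⇒ ndmdmdvvn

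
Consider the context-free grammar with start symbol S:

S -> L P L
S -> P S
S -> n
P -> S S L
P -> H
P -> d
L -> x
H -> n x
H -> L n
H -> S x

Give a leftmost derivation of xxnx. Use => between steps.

S => LPL => xPL => xHL => xLnL => xxnL => xxnx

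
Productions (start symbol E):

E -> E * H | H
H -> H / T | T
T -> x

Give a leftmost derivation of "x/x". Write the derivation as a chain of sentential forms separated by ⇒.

E ⇒ H   [E -> H]
H ⇒ H/T   [H -> H / T]
H/T ⇒ T/T   [H -> T]
T/T ⇒ x/T   [T -> x]
x/T ⇒ x/x   [T -> x]

E ⇒ H ⇒ H/T ⇒ T/T ⇒ x/T ⇒ x/x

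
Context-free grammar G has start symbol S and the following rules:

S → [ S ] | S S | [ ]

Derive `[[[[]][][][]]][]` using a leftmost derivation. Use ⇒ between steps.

S ⇒ SS   [S → S S]
SS ⇒ [S]S   [S → [ S ]]
[S]S ⇒ [[S]]S   [S → [ S ]]
[[S]]S ⇒ [[SS]]S   [S → S S]
[[SS]]S ⇒ [[SSS]]S   [S → S S]
[[SSS]]S ⇒ [[SSSS]]S   [S → S S]
[[SSSS]]S ⇒ [[[S]SSS]]S   [S → [ S ]]
[[[S]SSS]]S ⇒ [[[[]]SSS]]S   [S → [ ]]
[[[[]]SSS]]S ⇒ [[[[]][]SS]]S   [S → [ ]]
[[[[]][]SS]]S ⇒ [[[[]][][]S]]S   [S → [ ]]
[[[[]][][]S]]S ⇒ [[[[]][][][]]]S   [S → [ ]]
[[[[]][][][]]]S ⇒ [[[[]][][][]]][]   [S → [ ]]

S⇒SS⇒[S]S⇒[[S]]S⇒[[SS]]S⇒[[SSS]]S⇒[[SSSS]]S⇒[[[S]SSS]]S⇒[[[[]]SSS]]S⇒[[[[]][]SS]]S⇒[[[[]][][]S]]S⇒[[[[]][][][]]]S⇒[[[[]][][][]]][]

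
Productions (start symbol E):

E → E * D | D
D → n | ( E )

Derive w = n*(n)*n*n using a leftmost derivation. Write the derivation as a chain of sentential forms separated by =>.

E => E*D => E*D*D => E*D*D*D => D*D*D*D => n*D*D*D => n*(E)*D*D => n*(D)*D*D => n*(n)*D*D => n*(n)*n*D => n*(n)*n*n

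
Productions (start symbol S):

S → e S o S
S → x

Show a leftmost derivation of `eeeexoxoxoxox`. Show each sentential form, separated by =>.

S => eSoS   [S → e S o S]
eSoS => eeSoSoS   [S → e S o S]
eeSoSoS => eeeSoSoSoS   [S → e S o S]
eeeSoSoSoS => eeeeSoSoSoSoS   [S → e S o S]
eeeeSoSoSoSoS => eeeexoSoSoSoS   [S → x]
eeeexoSoSoSoS => eeeexoxoSoSoS   [S → x]
eeeexoxoSoSoS => eeeexoxoxoSoS   [S → x]
eeeexoxoxoSoS => eeeexoxoxoxoS   [S → x]
eeeexoxoxoxoS => eeeexoxoxoxox   [S → x]

S => eSoS => eeSoSoS => eeeSoSoSoS => eeeeSoSoSoSoS => eeeexoSoSoSoS => eeeexoxoSoSoS => eeeexoxoxoSoS => eeeexoxoxoxoS => eeeexoxoxoxox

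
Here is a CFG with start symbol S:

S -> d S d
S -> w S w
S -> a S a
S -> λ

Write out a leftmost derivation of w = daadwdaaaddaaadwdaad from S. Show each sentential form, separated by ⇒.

S ⇒ dSd   [S -> d S d]
dSd ⇒ daSad   [S -> a S a]
daSad ⇒ daaSaad   [S -> a S a]
daaSaad ⇒ daadSdaad   [S -> d S d]
daadSdaad ⇒ daadwSwdaad   [S -> w S w]
daadwSwdaad ⇒ daadwdSdwdaad   [S -> d S d]
daadwdSdwdaad ⇒ daadwdaSadwdaad   [S -> a S a]
daadwdaSadwdaad ⇒ daadwdaaSaadwdaad   [S -> a S a]
daadwdaaSaadwdaad ⇒ daadwdaaaSaaadwdaad   [S -> a S a]
daadwdaaaSaaadwdaad ⇒ daadwdaaadSdaaadwdaad   [S -> d S d]
daadwdaaadSdaaadwdaad ⇒ daadwdaaaddaaadwdaad   [S -> λ]

S ⇒ dSd ⇒ daSad ⇒ daaSaad ⇒ daadSdaad ⇒ daadwSwdaad ⇒ daadwdSdwdaad ⇒ daadwdaSadwdaad ⇒ daadwdaaSaadwdaad ⇒ daadwdaaaSaaadwdaad ⇒ daadwdaaadSdaaadwdaad ⇒ daadwdaaaddaaadwdaad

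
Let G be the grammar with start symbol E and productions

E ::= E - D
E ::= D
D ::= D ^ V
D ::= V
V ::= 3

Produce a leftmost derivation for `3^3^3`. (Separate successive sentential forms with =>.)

E => D   [E ::= D]
D => D^V   [D ::= D ^ V]
D^V => D^V^V   [D ::= D ^ V]
D^V^V => V^V^V   [D ::= V]
V^V^V => 3^V^V   [V ::= 3]
3^V^V => 3^3^V   [V ::= 3]
3^3^V => 3^3^3   [V ::= 3]

E => D => D^V => D^V^V => V^V^V => 3^V^V => 3^3^V => 3^3^3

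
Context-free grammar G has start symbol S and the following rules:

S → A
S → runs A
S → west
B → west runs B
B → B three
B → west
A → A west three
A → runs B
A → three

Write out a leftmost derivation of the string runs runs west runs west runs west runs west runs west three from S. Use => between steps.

S => runs A   [S → runs A]
runs A => runs runs B   [A → runs B]
runs runs B => runs runs west runs B   [B → west runs B]
runs runs west runs B => runs runs west runs west runs B   [B → west runs B]
runs runs west runs west runs B => runs runs west runs west runs west runs B   [B → west runs B]
runs runs west runs west runs west runs B => runs runs west runs west runs west runs B three   [B → B three]
runs runs west runs west runs west runs B three => runs runs west runs west runs west runs west runs B three   [B → west runs B]
runs runs west runs west runs west runs west runs B three => runs runs west runs west runs west runs west runs west three   [B → west]

S => runs A => runs runs B => runs runs west runs B => runs runs west runs west runs B => runs runs west runs west runs west runs B => runs runs west runs west runs west runs B three => runs runs west runs west runs west runs west runs B three => runs runs west runs west runs west runs west runs west three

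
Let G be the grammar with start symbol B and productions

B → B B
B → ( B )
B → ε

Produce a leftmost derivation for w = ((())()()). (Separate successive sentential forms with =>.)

B => (B) => (BB) => (BBB) => (BBBB) => ((B)BBB) => (((B))BBB) => ((())BBB) => ((())(B)BB) => ((())()BB) => ((())()(B)B) => ((())()()B) => ((())()())

B => (B)   [B → ( B )]
(B) => (BB)   [B → B B]
(BB) => (BBB)   [B → B B]
(BBB) => (BBBB)   [B → B B]
(BBBB) => ((B)BBB)   [B → ( B )]
((B)BBB) => (((B))BBB)   [B → ( B )]
(((B))BBB) => ((())BBB)   [B → ε]
((())BBB) => ((())(B)BB)   [B → ( B )]
((())(B)BB) => ((())()BB)   [B → ε]
((())()BB) => ((())()(B)B)   [B → ( B )]
((())()(B)B) => ((())()()B)   [B → ε]
((())()()B) => ((())()())   [B → ε]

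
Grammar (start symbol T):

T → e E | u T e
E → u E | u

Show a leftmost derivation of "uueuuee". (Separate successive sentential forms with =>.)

T => uTe   [T → u T e]
uTe => uuTee   [T → u T e]
uuTee => uueEee   [T → e E]
uueEee => uueuEee   [E → u E]
uueuEee => uueuuee   [E → u]

T=>uTe=>uuTee=>uueEee=>uueuEee=>uueuuee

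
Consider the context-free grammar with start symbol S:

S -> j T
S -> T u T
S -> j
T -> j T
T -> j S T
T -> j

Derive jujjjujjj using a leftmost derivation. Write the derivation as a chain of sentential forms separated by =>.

S => TuT   [S -> T u T]
TuT => juT   [T -> j]
juT => jujST   [T -> j S T]
jujST => jujTuTT   [S -> T u T]
jujTuTT => jujjTuTT   [T -> j T]
jujjTuTT => jujjjuTT   [T -> j]
jujjjuTT => jujjjujT   [T -> j]
jujjjujT => jujjjujjT   [T -> j T]
jujjjujjT => jujjjujjj   [T -> j]

S => TuT => juT => jujST => jujTuTT => jujjTuTT => jujjjuTT => jujjjujT => jujjjujjT => jujjjujjj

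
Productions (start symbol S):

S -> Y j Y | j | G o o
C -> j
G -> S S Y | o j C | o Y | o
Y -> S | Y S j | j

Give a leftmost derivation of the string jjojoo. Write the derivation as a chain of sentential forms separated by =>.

S => YjY   [S -> Y j Y]
YjY => SjY   [Y -> S]
SjY => jjY   [S -> j]
jjY => jjS   [Y -> S]
jjS => jjGoo   [S -> G o o]
jjGoo => jjoYoo   [G -> o Y]
jjoYoo => jjojoo   [Y -> j]

S => YjY => SjY => jjY => jjS => jjGoo => jjoYoo => jjojoo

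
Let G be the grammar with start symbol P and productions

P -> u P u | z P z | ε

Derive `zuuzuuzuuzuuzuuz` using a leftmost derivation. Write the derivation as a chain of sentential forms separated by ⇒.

P⇒zPz⇒zuPuz⇒zuuPuuz⇒zuuzPzuuz⇒zuuzuPuzuuz⇒zuuzuuPuuzuuz⇒zuuzuuzPzuuzuuz⇒zuuzuuzuPuzuuzuuz⇒zuuzuuzuuzuuzuuz

P ⇒ zPz   [P -> z P z]
zPz ⇒ zuPuz   [P -> u P u]
zuPuz ⇒ zuuPuuz   [P -> u P u]
zuuPuuz ⇒ zuuzPzuuz   [P -> z P z]
zuuzPzuuz ⇒ zuuzuPuzuuz   [P -> u P u]
zuuzuPuzuuz ⇒ zuuzuuPuuzuuz   [P -> u P u]
zuuzuuPuuzuuz ⇒ zuuzuuzPzuuzuuz   [P -> z P z]
zuuzuuzPzuuzuuz ⇒ zuuzuuzuPuzuuzuuz   [P -> u P u]
zuuzuuzuPuzuuzuuz ⇒ zuuzuuzuuzuuzuuz   [P -> ε]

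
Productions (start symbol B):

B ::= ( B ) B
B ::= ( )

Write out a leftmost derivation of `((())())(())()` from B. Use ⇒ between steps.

B ⇒ (B)B   [B ::= ( B ) B]
(B)B ⇒ ((B)B)B   [B ::= ( B ) B]
((B)B)B ⇒ ((())B)B   [B ::= ( )]
((())B)B ⇒ ((())())B   [B ::= ( )]
((())())B ⇒ ((())())(B)B   [B ::= ( B ) B]
((())())(B)B ⇒ ((())())(())B   [B ::= ( )]
((())())(())B ⇒ ((())())(())()   [B ::= ( )]

B ⇒ (B)B ⇒ ((B)B)B ⇒ ((())B)B ⇒ ((())())B ⇒ ((())())(B)B ⇒ ((())())(())B ⇒ ((())())(())()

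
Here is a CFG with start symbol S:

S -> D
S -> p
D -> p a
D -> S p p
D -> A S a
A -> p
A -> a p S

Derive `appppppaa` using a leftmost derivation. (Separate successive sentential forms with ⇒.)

S⇒D⇒ASa⇒apSSa⇒appSa⇒appDa⇒appASaa⇒apppSaa⇒apppDaa⇒apppSppaa⇒appppppaa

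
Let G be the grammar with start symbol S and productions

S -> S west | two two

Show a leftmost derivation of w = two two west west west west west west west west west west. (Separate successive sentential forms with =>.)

S => S west => S west west => S west west west => S west west west west => S west west west west west => S west west west west west west => S west west west west west west west => S west west west west west west west west => S west west west west west west west west west => S west west west west west west west west west west => two two west west west west west west west west west west

S => S west   [S -> S west]
S west => S west west   [S -> S west]
S west west => S west west west   [S -> S west]
S west west west => S west west west west   [S -> S west]
S west west west west => S west west west west west   [S -> S west]
S west west west west west => S west west west west west west   [S -> S west]
S west west west west west west => S west west west west west west west   [S -> S west]
S west west west west west west west => S west west west west west west west west   [S -> S west]
S west west west west west west west west => S west west west west west west west west west   [S -> S west]
S west west west west west west west west west => S west west west west west west west west west west   [S -> S west]
S west west west west west west west west west west => two two west west west west west west west west west west   [S -> two two]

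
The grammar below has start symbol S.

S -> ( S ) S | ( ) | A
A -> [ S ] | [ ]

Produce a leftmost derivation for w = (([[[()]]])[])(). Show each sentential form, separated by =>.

S=>(S)S=>((S)S)S=>((A)S)S=>(([S])S)S=>(([A])S)S=>(([[S]])S)S=>(([[A]])S)S=>(([[[S]]])S)S=>(([[[()]]])S)S=>(([[[()]]])A)S=>(([[[()]]])[])S=>(([[[()]]])[])()

S => (S)S   [S -> ( S ) S]
(S)S => ((S)S)S   [S -> ( S ) S]
((S)S)S => ((A)S)S   [S -> A]
((A)S)S => (([S])S)S   [A -> [ S ]]
(([S])S)S => (([A])S)S   [S -> A]
(([A])S)S => (([[S]])S)S   [A -> [ S ]]
(([[S]])S)S => (([[A]])S)S   [S -> A]
(([[A]])S)S => (([[[S]]])S)S   [A -> [ S ]]
(([[[S]]])S)S => (([[[()]]])S)S   [S -> ( )]
(([[[()]]])S)S => (([[[()]]])A)S   [S -> A]
(([[[()]]])A)S => (([[[()]]])[])S   [A -> [ ]]
(([[[()]]])[])S => (([[[()]]])[])()   [S -> ( )]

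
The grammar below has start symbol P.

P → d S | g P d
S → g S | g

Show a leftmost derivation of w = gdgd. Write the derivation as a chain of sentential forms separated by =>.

P => gPd => gdSd => gdgd

P => gPd   [P → g P d]
gPd => gdSd   [P → d S]
gdSd => gdgd   [S → g]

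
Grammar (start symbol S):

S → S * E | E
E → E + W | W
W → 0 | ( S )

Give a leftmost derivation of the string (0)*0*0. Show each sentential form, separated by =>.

S => S*E => S*E*E => E*E*E => W*E*E => (S)*E*E => (E)*E*E => (W)*E*E => (0)*E*E => (0)*W*E => (0)*0*E => (0)*0*W => (0)*0*0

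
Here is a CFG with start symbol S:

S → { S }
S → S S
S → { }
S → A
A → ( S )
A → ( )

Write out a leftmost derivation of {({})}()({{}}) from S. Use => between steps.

S => SS   [S → S S]
SS => {S}S   [S → { S }]
{S}S => {A}S   [S → A]
{A}S => {(S)}S   [A → ( S )]
{(S)}S => {({})}S   [S → { }]
{({})}S => {({})}SS   [S → S S]
{({})}SS => {({})}AS   [S → A]
{({})}AS => {({})}()S   [A → ( )]
{({})}()S => {({})}()A   [S → A]
{({})}()A => {({})}()(S)   [A → ( S )]
{({})}()(S) => {({})}()({S})   [S → { S }]
{({})}()({S}) => {({})}()({{}})   [S → { }]

S => SS => {S}S => {A}S => {(S)}S => {({})}S => {({})}SS => {({})}AS => {({})}()S => {({})}()A => {({})}()(S) => {({})}()({S}) => {({})}()({{}})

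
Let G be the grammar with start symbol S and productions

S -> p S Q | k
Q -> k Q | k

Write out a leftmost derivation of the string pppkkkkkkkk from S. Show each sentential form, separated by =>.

S => pSQ => ppSQQ => pppSQQQ => pppkQQQ => pppkkQQQ => pppkkkQQQ => pppkkkkQQQ => pppkkkkkQQ => pppkkkkkkQQ => pppkkkkkkkQ => pppkkkkkkkk

S => pSQ   [S -> p S Q]
pSQ => ppSQQ   [S -> p S Q]
ppSQQ => pppSQQQ   [S -> p S Q]
pppSQQQ => pppkQQQ   [S -> k]
pppkQQQ => pppkkQQQ   [Q -> k Q]
pppkkQQQ => pppkkkQQQ   [Q -> k Q]
pppkkkQQQ => pppkkkkQQQ   [Q -> k Q]
pppkkkkQQQ => pppkkkkkQQ   [Q -> k]
pppkkkkkQQ => pppkkkkkkQQ   [Q -> k Q]
pppkkkkkkQQ => pppkkkkkkkQ   [Q -> k]
pppkkkkkkkQ => pppkkkkkkkk   [Q -> k]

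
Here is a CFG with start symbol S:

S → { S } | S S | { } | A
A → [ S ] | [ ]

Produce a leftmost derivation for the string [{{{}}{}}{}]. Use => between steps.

S => A   [S → A]
A => [S]   [A → [ S ]]
[S] => [SS]   [S → S S]
[SS] => [{S}S]   [S → { S }]
[{S}S] => [{SS}S]   [S → S S]
[{SS}S] => [{{S}S}S]   [S → { S }]
[{{S}S}S] => [{{{}}S}S]   [S → { }]
[{{{}}S}S] => [{{{}}{}}S]   [S → { }]
[{{{}}{}}S] => [{{{}}{}}{}]   [S → { }]

S => A => [S] => [SS] => [{S}S] => [{SS}S] => [{{S}S}S] => [{{{}}S}S] => [{{{}}{}}S] => [{{{}}{}}{}]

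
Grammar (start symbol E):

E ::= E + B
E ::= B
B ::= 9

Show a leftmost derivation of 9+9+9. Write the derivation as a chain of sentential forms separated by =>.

E=>E+B=>E+B+B=>B+B+B=>9+B+B=>9+9+B=>9+9+9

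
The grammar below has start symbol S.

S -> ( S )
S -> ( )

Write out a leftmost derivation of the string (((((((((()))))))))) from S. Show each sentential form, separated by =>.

S => (S)   [S -> ( S )]
(S) => ((S))   [S -> ( S )]
((S)) => (((S)))   [S -> ( S )]
(((S))) => ((((S))))   [S -> ( S )]
((((S)))) => (((((S)))))   [S -> ( S )]
(((((S))))) => ((((((S))))))   [S -> ( S )]
((((((S)))))) => (((((((S)))))))   [S -> ( S )]
(((((((S))))))) => ((((((((S))))))))   [S -> ( S )]
((((((((S)))))))) => (((((((((S)))))))))   [S -> ( S )]
(((((((((S))))))))) => (((((((((())))))))))   [S -> ( )]

S => (S) => ((S)) => (((S))) => ((((S)))) => (((((S))))) => ((((((S)))))) => (((((((S))))))) => ((((((((S)))))))) => (((((((((S))))))))) => (((((((((())))))))))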